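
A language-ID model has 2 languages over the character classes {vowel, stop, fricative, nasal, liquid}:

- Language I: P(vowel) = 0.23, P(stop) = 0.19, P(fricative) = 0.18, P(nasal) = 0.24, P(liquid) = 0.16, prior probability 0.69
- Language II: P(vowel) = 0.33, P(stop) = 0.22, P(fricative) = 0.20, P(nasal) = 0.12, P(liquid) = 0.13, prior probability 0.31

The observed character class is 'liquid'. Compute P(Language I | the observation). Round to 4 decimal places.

0.7326

P(component k | x) = π_k·f_k(x) / marginal(x), where marginal(x) = Σ_j π_j·f_j(x).
Component likelihoods at x = 'liquid':
  L_I = P(liquid | comp) = 0.16
  L_II = P(liquid | comp) = 0.13
Multiply by the mixture weights:
  π_I·L_I = 0.69 × 0.16 = 0.1104
  π_II·L_II = 0.31 × 0.13 = 0.0403
Denominator: 0.1104 + 0.0403 = 0.1507
So the posterior for Language I is 0.1104 / 0.1507 ≈ 0.7326.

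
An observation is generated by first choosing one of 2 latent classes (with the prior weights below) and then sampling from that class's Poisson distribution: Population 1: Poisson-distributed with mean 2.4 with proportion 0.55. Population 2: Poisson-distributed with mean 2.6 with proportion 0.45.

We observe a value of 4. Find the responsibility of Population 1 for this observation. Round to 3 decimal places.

Apply Bayes' rule: the posterior for each component is proportional to its prior times its likelihood at x.
Poisson probabilities:
  p_1 = e^(−2.4)·2.4^4/4! = 0.125408
  p_2 = e^(−2.6)·2.6^4/4! = 0.141422
Unnormalised posteriors:
  π_1·p_1 = 0.55 × 0.125408 = 0.0689747
  π_2·p_2 = 0.45 × 0.141422 = 0.0636398
Denominator: 0.0689747 + 0.0636398 = 0.132615
So the posterior for Population 1 is 0.0689747 / 0.132615 ≈ 0.520.

0.520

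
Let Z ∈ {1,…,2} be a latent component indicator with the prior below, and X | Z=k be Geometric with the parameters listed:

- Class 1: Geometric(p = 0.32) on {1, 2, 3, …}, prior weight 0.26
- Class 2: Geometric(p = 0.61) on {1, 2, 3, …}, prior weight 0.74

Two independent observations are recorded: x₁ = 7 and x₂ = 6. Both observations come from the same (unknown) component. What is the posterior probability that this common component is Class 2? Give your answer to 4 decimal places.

P(component k | x) = π_k·f_k(x) / marginal(x), where marginal(x) = Σ_j π_j·f_j(x).
Since both observations come from the same component, the likelihood for component k is f_k(x₁)·f_k(x₂).
  L_1 = [0.32·(1−0.32)^6 = 0.32·0.0988675 = 0.0316376] × [0.0465259] = 0.00147197
  L_2 = [0.61·(1−0.61)^6 = 0.61·0.00351874 = 0.00214643] × [0.00550368] = 1.18133e-05
Multiply by the mixture weights:
  π_1·L_1 = 0.26 × 0.00147197 = 0.000382711
  π_2·L_2 = 0.74 × 1.18133e-05 = 8.74182e-06
Normaliser: 0.000382711 + 8.74182e-06 = 0.000391453
Responsibility of Class 2: 8.74182e-06 / 0.000391453 ≈ 0.0223

0.0223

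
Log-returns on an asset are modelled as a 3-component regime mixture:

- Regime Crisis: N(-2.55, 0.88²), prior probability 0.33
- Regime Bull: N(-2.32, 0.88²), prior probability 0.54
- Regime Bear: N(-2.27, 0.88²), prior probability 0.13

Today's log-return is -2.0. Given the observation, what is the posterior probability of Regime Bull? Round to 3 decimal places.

0.561

By Bayes' theorem, P(k | x) = π_k f_k(x) / Σ_j π_j f_j(x).
Component likelihoods at x = -2.0:
  f_Crisis = 0.37291
  f_Bull = 0.42434
  f_Bear = 0.4325
Weight by the priors:
  π_Crisis·f_Crisis = 0.33 × 0.37291 = 0.12306
  π_Bull·f_Bull = 0.54 × 0.42434 = 0.229143
  π_Bear·f_Bear = 0.13 × 0.4325 = 0.0562249
Normaliser: 0.12306 + 0.229143 + 0.0562249 = 0.408429
Responsibility of Regime Bull: 0.229143 / 0.408429 ≈ 0.561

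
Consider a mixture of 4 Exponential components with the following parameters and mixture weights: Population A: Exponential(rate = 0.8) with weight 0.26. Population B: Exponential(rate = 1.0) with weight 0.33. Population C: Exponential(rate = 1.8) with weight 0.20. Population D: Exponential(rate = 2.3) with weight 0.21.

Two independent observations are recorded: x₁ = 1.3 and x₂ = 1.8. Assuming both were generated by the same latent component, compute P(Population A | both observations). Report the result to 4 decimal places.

P(component k | x) = w_k·f_k(x) / marginal(x), where marginal(x) = Σ_j w_j·f_j(x).
Since both observations come from the same component, the likelihood for component k is f_k(x₁)·f_k(x₂).
  p_A = [0.282764] × [0.189542] = 0.0535957
  p_B = [0.272532] × [0.165299] = 0.0450492
  p_C = [0.17339] × [0.070495] = 0.0122231
  p_D = [0.115661] × [0.0366226] = 0.00423581
Weight by the priors:
  w_A·p_A = 0.26 × 0.0535957 = 0.0139349
  w_B·p_B = 0.33 × 0.0450492 = 0.0148662
  w_C·p_C = 0.20 × 0.0122231 = 0.00244462
  w_D·p_D = 0.21 × 0.00423581 = 0.000889519
Normaliser: 0.0139349 + 0.0148662 + 0.00244462 + 0.000889519 = 0.0321353
Responsibility of Population A: 0.0139349 / 0.0321353 ≈ 0.4336

0.4336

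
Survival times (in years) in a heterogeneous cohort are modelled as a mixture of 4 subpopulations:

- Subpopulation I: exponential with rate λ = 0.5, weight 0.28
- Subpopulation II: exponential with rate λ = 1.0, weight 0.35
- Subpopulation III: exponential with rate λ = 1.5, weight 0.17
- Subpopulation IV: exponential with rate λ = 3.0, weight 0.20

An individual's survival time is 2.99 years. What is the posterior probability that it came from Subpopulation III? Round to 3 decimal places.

Posterior ∝ prior × likelihood, so P(k | x) ∝ w_k f_k(x); normalise over all components.
Component likelihoods at x = 2.99 years:
  p_I = 0.5·e^(−0.5·2.99) = 0.5·e^(−1.4950) = 0.112124
  p_II = 1.0·e^(−1.0·2.99) = 1.0·e^(−2.9900) = 0.0502874
  p_III = 1.5·e^(−1.5·2.99) = 1.5·e^(−4.4850) = 0.0169153
  p_IV = 3.0·e^(−3.0·2.99) = 3.0·e^(−8.9700) = 0.000381505
Multiply by the mixture weights:
  w_I·p_I = 0.28 × 0.112124 = 0.0313948
  w_II·p_II = 0.35 × 0.0502874 = 0.0176006
  w_III·p_III = 0.17 × 0.0169153 = 0.00287561
  w_IV·p_IV = 0.20 × 0.000381505 = 7.63009e-05
Sum: 0.0313948 + 0.0176006 + 0.00287561 + 7.63009e-05 = 0.0519473
P(Subpopulation III | the observation) = 0.00287561 / 0.0519473 ≈ 0.055

0.055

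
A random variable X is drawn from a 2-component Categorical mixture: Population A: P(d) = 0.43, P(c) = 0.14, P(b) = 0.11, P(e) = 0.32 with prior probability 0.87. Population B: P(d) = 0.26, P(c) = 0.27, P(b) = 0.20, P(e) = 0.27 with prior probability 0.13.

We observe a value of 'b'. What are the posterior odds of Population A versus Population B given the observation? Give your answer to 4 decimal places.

3.6808

Since P(k|x) ∝ π_k f_k(x), the posterior odds are π_i f_i(x) / (π_j f_j(x)).
Categorical probabilities:
  L_A = P(b | comp) = 0.11
  L_B = P(b | comp) = 0.20
0.0957 / 0.026 ≈ 3.6808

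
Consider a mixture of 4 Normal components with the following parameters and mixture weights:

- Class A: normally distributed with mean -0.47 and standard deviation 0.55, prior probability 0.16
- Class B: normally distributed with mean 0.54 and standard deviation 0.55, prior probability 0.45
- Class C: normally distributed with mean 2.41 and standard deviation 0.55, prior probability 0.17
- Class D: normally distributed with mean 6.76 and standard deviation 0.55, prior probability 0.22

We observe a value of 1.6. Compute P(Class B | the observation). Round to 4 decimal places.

0.5494

Posterior ∝ prior × likelihood, so P(k | x) ∝ w_k f_k(x); normalise over all components.
Evaluate each component's likelihood at the observed value:
  p_A = (1/(0.55·√(2π)))·exp(−(1.6−-0.47)²/(2·0.55²)) = 0.725350·exp(-7.08248) = 0.000609068
  p_B = (1/(0.55·√(2π)))·exp(−(1.6−0.54)²/(2·0.55²)) = 0.725350·exp(-1.85719) = 0.113235
  p_C = (1/(0.55·√(2π)))·exp(−(1.6−2.41)²/(2·0.55²)) = 0.725350·exp(-1.08446) = 0.245229
  p_D = (1/(0.55·√(2π)))·exp(−(1.6−6.76)²/(2·0.55²)) = 0.725350·exp(-44.00926) = 5.59204e-20
Multiply by the mixture weights:
  w_A·p_A = 0.16 × 0.000609068 = 9.74509e-05
  w_B·p_B = 0.45 × 0.113235 = 0.0509557
  w_C·p_C = 0.17 × 0.245229 = 0.0416889
  w_D·p_D = 0.22 × 5.59204e-20 = 1.23025e-20
Sum: 9.74509e-05 + 0.0509557 + 0.0416889 + 1.23025e-20 = 0.092742
Responsibility of Class B: 0.0509557 / 0.092742 ≈ 0.5494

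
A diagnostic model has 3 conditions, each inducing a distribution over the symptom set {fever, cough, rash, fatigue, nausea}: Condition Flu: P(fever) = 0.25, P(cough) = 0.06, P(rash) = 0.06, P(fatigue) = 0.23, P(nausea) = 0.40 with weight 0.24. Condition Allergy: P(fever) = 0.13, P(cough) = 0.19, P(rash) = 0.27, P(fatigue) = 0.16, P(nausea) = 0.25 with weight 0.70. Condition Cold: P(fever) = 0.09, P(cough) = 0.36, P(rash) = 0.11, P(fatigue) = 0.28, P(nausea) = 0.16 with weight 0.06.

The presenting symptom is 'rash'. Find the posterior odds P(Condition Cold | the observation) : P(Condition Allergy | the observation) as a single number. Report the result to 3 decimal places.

0.035

Only the two components matter; the odds are (π_i f_i(x)) / (π_j f_j(x)).
Evaluate each component's likelihood at the observed value:
  p_Flu = 0.06
  p_Allergy = 0.27
  p_Cold = 0.11
0.0066 / 0.189 ≈ 0.035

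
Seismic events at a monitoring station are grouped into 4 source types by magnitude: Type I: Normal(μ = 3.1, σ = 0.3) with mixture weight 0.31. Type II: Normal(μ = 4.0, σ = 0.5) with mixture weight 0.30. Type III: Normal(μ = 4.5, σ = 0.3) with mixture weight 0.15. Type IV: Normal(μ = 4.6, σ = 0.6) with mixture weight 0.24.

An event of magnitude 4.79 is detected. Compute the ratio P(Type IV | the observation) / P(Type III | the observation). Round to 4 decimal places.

1.2140

Only the two components matter; the odds are (P(Z=i) f_i(x)) / (P(Z=j) f_j(x)).
Normal densities:
  p_I = (1/(0.3·√(2π)))·exp(−(4.79−3.1)²/(2·0.3²)) = 1.329808·exp(-15.86722) = 1.709e-07
  p_II = (1/(0.5·√(2π)))·exp(−(4.79−4.0)²/(2·0.5²)) = 0.797885·exp(-1.24820) = 0.22901
  p_III = (1/(0.3·√(2π)))·exp(−(4.79−4.5)²/(2·0.3²)) = 1.329808·exp(-0.46722) = 0.833445
  p_IV = (1/(0.6·√(2π)))·exp(−(4.79−4.6)²/(2·0.6²)) = 0.664904·exp(-0.05014) = 0.632388
Odds = (0.24/0.15) × (0.632388/0.833445) = 1.6 × 0.758764 ≈ 1.2140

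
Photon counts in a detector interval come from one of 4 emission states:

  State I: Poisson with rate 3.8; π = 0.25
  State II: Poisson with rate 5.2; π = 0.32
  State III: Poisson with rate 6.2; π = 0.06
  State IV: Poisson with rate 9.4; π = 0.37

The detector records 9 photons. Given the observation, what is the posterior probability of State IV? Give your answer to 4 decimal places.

0.7010

Apply Bayes' rule: the posterior for each component is proportional to its prior times its likelihood at x.
Evaluate each component's likelihood at the observed value:
  f_I = 0.0101852
  f_II = 0.0422606
  f_III = 0.0757071
  f_IV = 0.130623
Multiply by the mixture weights:
  π_I·f_I = 0.25 × 0.0101852 = 0.0025463
  π_II·f_II = 0.32 × 0.0422606 = 0.0135234
  π_III·f_III = 0.06 × 0.0757071 = 0.00454242
  π_IV·f_IV = 0.37 × 0.130623 = 0.0483305
Denominator: 0.0025463 + 0.0135234 + 0.00454242 + 0.0483305 = 0.0689426
P(State IV | x) ≈ 0.7010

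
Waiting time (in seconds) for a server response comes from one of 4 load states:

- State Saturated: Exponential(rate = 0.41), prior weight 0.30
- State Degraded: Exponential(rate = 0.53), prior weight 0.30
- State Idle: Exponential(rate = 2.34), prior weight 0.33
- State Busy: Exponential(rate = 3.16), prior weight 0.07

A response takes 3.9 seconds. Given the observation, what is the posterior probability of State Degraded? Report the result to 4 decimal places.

P(component k | x) = w_k·f_k(x) / marginal(x), where marginal(x) = Σ_j w_j·f_j(x).
Exponential densities:
  p_Saturated = 0.41·e^(−0.41·3.9) = 0.41·e^(−1.5990) = 0.0828604
  p_Degraded = 0.53·e^(−0.53·3.9) = 0.53·e^(−2.0670) = 0.0670794
  p_Idle = 2.34·e^(−2.34·3.9) = 2.34·e^(−9.1260) = 0.000254592
  p_Busy = 3.16·e^(−3.16·3.9) = 3.16·e^(−12.3240) = 1.40424e-05
Prior × likelihood for each component:
  w_Saturated·p_Saturated = 0.30 × 0.0828604 = 0.0248581
  w_Degraded·p_Degraded = 0.30 × 0.0670794 = 0.0201238
  w_Idle·p_Idle = 0.33 × 0.000254592 = 8.40153e-05
  w_Busy·p_Busy = 0.07 × 1.40424e-05 = 9.82969e-07
Normaliser: 0.0248581 + 0.0201238 + 8.40153e-05 + 9.82969e-07 = 0.0450669
Responsibility of State Degraded: 0.0201238 / 0.0450669 ≈ 0.4465

0.4465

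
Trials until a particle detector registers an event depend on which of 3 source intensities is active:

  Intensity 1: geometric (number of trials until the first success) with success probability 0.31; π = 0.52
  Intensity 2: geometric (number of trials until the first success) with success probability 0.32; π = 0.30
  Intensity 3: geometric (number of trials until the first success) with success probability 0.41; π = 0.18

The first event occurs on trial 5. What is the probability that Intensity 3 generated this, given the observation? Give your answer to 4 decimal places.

0.1355

By Bayes' theorem, P(k | x) = w_k f_k(x) / Σ_j w_j f_j(x).
Evaluate each component's likelihood at the observed value:
  f_1 = 0.31·(1−0.31)^4 = 0.31·0.226671 = 0.0702681
  f_2 = 0.32·(1−0.32)^4 = 0.32·0.213814 = 0.0684204
  f_3 = 0.41·(1−0.41)^4 = 0.41·0.121174 = 0.0496812
Multiply by the mixture weights:
  w_1·f_1 = 0.52 × 0.0702681 = 0.0365394
  w_2·f_2 = 0.30 × 0.0684204 = 0.0205261
  w_3·f_3 = 0.18 × 0.0496812 = 0.00894261
Normaliser: 0.0365394 + 0.0205261 + 0.00894261 = 0.0660081
P(Intensity 3 | 5) = 0.00894261 / 0.0660081 ≈ 0.1355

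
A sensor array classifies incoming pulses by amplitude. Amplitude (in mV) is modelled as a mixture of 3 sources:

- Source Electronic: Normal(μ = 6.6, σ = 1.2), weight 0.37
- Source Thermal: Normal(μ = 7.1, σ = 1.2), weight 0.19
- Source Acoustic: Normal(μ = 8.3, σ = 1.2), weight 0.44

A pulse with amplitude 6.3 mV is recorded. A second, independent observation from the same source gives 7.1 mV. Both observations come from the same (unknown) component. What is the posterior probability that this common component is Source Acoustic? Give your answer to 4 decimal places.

0.1215

Apply Bayes' rule: the posterior for each component is proportional to its prior times its likelihood at x.
Since both observations come from the same component, the likelihood for component k is f_k(x₁)·f_k(x₂).
  p_Electronic = [(1/(1.2·√(2π)))·exp(−(6.3−6.6)²/(2·1.2²)) = 0.332452·exp(-0.03125) = 0.322223] × [0.30481] = 0.098217
  p_Thermal = [(1/(1.2·√(2π)))·exp(−(6.3−7.1)²/(2·1.2²)) = 0.332452·exp(-0.22222) = 0.266207] × [0.332452] = 0.0885009
  p_Acoustic = [(1/(1.2·√(2π)))·exp(−(6.3−8.3)²/(2·1.2²)) = 0.332452·exp(-1.38889) = 0.0828976] × [0.201642] = 0.0167157
Prior × likelihood for each component:
  w_Electronic·p_Electronic = 0.37 × 0.098217 = 0.0363403
  w_Thermal·p_Thermal = 0.19 × 0.0885009 = 0.0168152
  w_Acoustic·p_Acoustic = 0.44 × 0.0167157 = 0.00735489
Evidence: 0.0363403 + 0.0168152 + 0.00735489 = 0.0605104
So the posterior for Source Acoustic is 0.00735489 / 0.0605104 ≈ 0.1215.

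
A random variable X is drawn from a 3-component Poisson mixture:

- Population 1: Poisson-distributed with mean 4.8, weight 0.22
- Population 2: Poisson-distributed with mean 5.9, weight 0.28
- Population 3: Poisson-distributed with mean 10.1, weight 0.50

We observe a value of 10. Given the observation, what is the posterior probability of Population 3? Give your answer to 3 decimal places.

P(component k | x) = w_k·f_k(x) / marginal(x), where marginal(x) = Σ_j w_j·f_j(x).
Evaluate each component's likelihood at the observed value:
  f_1 = 0.0147243
  f_2 = 0.0385851
  f_3 = 0.125048
Prior × likelihood for each component:
  w_1·f_1 = 0.22 × 0.0147243 = 0.00323935
  w_2·f_2 = 0.28 × 0.0385851 = 0.0108038
  w_3·f_3 = 0.50 × 0.125048 = 0.062524
Marginal: 0.00323935 + 0.0108038 + 0.062524 = 0.0765671
P(Population 3 | the observation) = 0.062524 / 0.0765671 ≈ 0.817

0.817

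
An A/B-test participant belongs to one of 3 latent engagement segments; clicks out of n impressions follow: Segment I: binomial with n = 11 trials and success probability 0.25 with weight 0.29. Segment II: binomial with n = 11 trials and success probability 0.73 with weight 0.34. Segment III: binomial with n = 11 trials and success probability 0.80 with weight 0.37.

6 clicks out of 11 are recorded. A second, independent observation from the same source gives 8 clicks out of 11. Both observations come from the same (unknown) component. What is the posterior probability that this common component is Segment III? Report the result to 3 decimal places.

P(component k | x) = π_k·f_k(x) / marginal(x), where marginal(x) = Σ_j π_j·f_j(x).
Since both observations come from the same component, the likelihood for component k is f_k(x₁)·f_k(x₂).
  f_I = [0.0267663] × [0.00106215] = 2.843e-05
  f_II = [0.100322] × [0.261914] = 0.0262758
  f_III = [0.0387554] × [0.221459] = 0.00858273
Prior × likelihood for each component:
  π_I·f_I = 0.29 × 2.843e-05 = 8.24469e-06
  π_II·f_II = 0.34 × 0.0262758 = 0.00893377
  π_III·f_III = 0.37 × 0.00858273 = 0.00317561
Marginal: 8.24469e-06 + 0.00893377 + 0.00317561 = 0.0121176
P(Segment III | data) = 0.00317561 / 0.0121176 ≈ 0.262

0.262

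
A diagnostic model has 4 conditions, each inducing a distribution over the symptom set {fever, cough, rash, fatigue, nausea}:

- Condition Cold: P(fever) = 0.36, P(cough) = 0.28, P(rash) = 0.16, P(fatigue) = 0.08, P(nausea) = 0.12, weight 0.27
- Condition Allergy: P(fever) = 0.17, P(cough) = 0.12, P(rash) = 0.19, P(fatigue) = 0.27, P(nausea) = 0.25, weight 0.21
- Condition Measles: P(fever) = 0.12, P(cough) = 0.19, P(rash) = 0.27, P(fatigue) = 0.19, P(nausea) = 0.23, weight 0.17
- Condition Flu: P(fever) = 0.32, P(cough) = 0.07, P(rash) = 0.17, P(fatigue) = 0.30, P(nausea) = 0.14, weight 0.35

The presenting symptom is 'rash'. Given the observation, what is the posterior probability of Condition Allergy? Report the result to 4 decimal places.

0.2117

P(component k | x) = P(Z=k)·f_k(x) / marginal(x), where marginal(x) = Σ_j P(Z=j)·f_j(x).
Component likelihoods at x = 'rash':
  p_Cold = 0.16
  p_Allergy = 0.19
  p_Measles = 0.27
  p_Flu = 0.17
Prior × likelihood for each component:
  P(Z=Cold)·p_Cold = 0.27 × 0.16 = 0.0432
  P(Z=Allergy)·p_Allergy = 0.21 × 0.19 = 0.0399
  P(Z=Measles)·p_Measles = 0.17 × 0.27 = 0.0459
  P(Z=Flu)·p_Flu = 0.35 × 0.17 = 0.0595
Normaliser: 0.0432 + 0.0399 + 0.0459 + 0.0595 = 0.1885
P(Condition Allergy | 'rash') ≈ 0.2117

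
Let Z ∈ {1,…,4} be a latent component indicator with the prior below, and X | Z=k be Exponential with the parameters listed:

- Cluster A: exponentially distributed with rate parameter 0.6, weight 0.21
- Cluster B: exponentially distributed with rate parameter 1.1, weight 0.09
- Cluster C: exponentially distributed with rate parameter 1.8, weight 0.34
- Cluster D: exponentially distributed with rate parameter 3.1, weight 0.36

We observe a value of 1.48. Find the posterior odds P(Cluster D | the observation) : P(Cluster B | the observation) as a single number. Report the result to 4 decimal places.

Since P(k|x) ∝ P(Z=k) f_k(x), the posterior odds are P(Z=i) f_i(x) / (P(Z=j) f_j(x)).
Evaluate each component's likelihood at the observed value:
  p_A = 0.6·e^(−0.6·1.48) = 0.6·e^(−0.8880) = 0.246887
  p_B = 1.1·e^(−1.1·1.48) = 1.1·e^(−1.6280) = 0.215954
  p_C = 1.8·e^(−1.8·1.48) = 1.8·e^(−2.6640) = 0.125404
  p_D = 3.1·e^(−3.1·1.48) = 3.1·e^(−4.5880) = 0.0315369
0.0113533 / 0.0194359 ≈ 0.5841

0.5841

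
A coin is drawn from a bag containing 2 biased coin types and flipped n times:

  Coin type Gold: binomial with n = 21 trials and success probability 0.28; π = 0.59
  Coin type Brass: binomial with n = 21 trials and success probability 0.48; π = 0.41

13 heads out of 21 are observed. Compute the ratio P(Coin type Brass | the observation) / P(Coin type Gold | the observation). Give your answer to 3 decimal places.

56.804

The posterior odds equal the prior odds times the likelihood ratio: (w_i/w_j)·(f_i(x)/f_j(x)).
Binomial probabilities:
  p_Gold = C(21,13)·0.28^13·0.72^8 = 203490·6.50211e-08·0.0722204 = 0.000955559
  p_Brass = C(21,13)·0.48^13·0.52^8 = 203490·7.18019e-05·0.00534597 = 0.0781099
Posterior odds = (w_Brass·p_Brass) / (w_Gold·p_Gold) = (0.41·0.0781099) / (0.59·0.000955559) = 0.032025 / 0.00056378 ≈ 56.804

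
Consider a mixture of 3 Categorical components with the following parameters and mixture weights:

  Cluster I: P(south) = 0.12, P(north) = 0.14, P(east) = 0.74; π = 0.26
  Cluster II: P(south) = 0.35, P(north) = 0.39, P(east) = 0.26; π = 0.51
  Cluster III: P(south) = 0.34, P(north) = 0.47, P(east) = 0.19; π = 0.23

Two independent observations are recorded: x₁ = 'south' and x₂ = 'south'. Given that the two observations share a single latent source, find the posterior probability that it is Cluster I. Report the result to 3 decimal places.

P(component k | x) = P(Z=k)·f_k(x) / marginal(x), where marginal(x) = Σ_j P(Z=j)·f_j(x).
Since both observations come from the same component, the likelihood for component k is f_k(x₁)·f_k(x₂).
  p_I = [0.12] × [0.12] = 0.0144
  p_II = [0.35] × [0.35] = 0.1225
  p_III = [0.34] × [0.34] = 0.1156
Prior × likelihood for each component:
  P(Z=I)·p_I = 0.26 × 0.0144 = 0.003744
  P(Z=II)·p_II = 0.51 × 0.1225 = 0.062475
  P(Z=III)·p_III = 0.23 × 0.1156 = 0.026588
Evidence: 0.003744 + 0.062475 + 0.026588 = 0.092807
P(Cluster I | x₁,x₂) = 0.003744 / 0.092807 ≈ 0.040

0.040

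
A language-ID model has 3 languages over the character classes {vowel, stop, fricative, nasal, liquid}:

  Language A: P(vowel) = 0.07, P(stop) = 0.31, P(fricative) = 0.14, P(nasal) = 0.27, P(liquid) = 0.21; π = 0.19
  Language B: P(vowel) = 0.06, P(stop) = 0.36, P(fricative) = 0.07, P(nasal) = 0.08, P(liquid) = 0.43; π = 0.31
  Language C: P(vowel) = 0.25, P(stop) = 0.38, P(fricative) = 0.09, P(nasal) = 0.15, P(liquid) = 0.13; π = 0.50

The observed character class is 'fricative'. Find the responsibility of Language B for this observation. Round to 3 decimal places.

0.233

By Bayes' theorem, P(k | x) = P(Z=k) f_k(x) / Σ_j P(Z=j) f_j(x).
Component likelihoods at x = 'fricative':
  L_A = P(fricative | comp) = 0.14
  L_B = P(fricative | comp) = 0.07
  L_C = P(fricative | comp) = 0.09
Weight by the priors:
  P(Z=A)·L_A = 0.19 × 0.14 = 0.0266
  P(Z=B)·L_B = 0.31 × 0.07 = 0.0217
  P(Z=C)·L_C = 0.50 × 0.09 = 0.045
Evidence: 0.0266 + 0.0217 + 0.045 = 0.0933
So the posterior for Language B is 0.0217 / 0.0933 ≈ 0.233.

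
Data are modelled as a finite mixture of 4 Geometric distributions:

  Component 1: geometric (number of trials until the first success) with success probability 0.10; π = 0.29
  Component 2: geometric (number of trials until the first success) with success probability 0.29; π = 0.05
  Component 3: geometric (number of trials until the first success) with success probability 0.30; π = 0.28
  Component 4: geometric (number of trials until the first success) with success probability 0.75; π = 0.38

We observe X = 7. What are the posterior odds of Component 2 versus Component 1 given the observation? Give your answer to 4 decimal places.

Posterior odds = (π_i f_i(x)) / (π_j f_j(x)); the normalising sum cancels.
Geometric probabilities:
  p_1 = 0.10·(1−0.10)^6 = 0.10·0.531441 = 0.0531441
  p_2 = 0.29·(1−0.29)^6 = 0.29·0.1281 = 0.0371491
  p_3 = 0.30·(1−0.30)^6 = 0.30·0.117649 = 0.0352947
  p_4 = 0.75·(1−0.75)^6 = 0.75·0.000244141 = 0.000183105
Odds = (0.05/0.29) × (0.0371491/0.0531441) = 0.172414 × 0.699026 ≈ 0.1205

0.1205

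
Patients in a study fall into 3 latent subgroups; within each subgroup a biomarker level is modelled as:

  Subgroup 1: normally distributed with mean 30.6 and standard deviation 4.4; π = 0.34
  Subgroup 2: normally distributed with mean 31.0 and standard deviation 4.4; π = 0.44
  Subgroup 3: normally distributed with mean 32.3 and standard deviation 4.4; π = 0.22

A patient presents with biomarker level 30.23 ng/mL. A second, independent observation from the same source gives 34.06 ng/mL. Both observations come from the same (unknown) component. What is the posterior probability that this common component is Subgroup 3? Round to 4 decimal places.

0.2359

P(component k | x) = w_k·f_k(x) / marginal(x), where marginal(x) = Σ_j w_j·f_j(x).
Since both observations come from the same component, the likelihood for component k is f_k(x₁)·f_k(x₂).
  p_1 = [0.0903487] × [0.066555] = 0.00601316
  p_2 = [0.0892909] × [0.0711922] = 0.00635682
  p_3 = [0.0811702] × [0.0836978] = 0.00679377
Unnormalised posteriors:
  w_1·p_1 = 0.34 × 0.00601316 = 0.00204447
  w_2·p_2 = 0.44 × 0.00635682 = 0.002797
  w_3·p_3 = 0.22 × 0.00679377 = 0.00149463
Sum: 0.00204447 + 0.002797 + 0.00149463 = 0.0063361
P(Subgroup 3 | data) = 0.00149463 / 0.0063361 ≈ 0.2359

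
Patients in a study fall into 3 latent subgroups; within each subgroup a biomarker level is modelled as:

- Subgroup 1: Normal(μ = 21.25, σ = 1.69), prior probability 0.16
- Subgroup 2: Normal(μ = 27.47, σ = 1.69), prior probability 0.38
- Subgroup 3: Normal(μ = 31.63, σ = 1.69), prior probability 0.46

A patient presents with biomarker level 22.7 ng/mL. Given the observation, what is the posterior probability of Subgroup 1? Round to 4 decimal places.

0.9399

Apply Bayes' rule: the posterior for each component is proportional to its prior times its likelihood at x.
Evaluate each component's likelihood at the observed value:
  p_1 = (1/(1.69·√(2π)))·exp(−(22.7−21.25)²/(2·1.69²)) = 0.236061·exp(-0.36807) = 0.16337
  p_2 = (1/(1.69·√(2π)))·exp(−(22.7−27.47)²/(2·1.69²)) = 0.236061·exp(-3.98321) = 0.0043968
  p_3 = (1/(1.69·√(2π)))·exp(−(22.7−31.63)²/(2·1.69²)) = 0.236061·exp(-13.96045) = 2.04209e-07
Weight by the priors:
  w_1·p_1 = 0.16 × 0.16337 = 0.0261392
  w_2·p_2 = 0.38 × 0.0043968 = 0.00167078
  w_3·p_3 = 0.46 × 2.04209e-07 = 9.39363e-08
Marginal: 0.0261392 + 0.00167078 + 9.39363e-08 = 0.02781
Responsibility of Subgroup 1: 0.0261392 / 0.02781 ≈ 0.9399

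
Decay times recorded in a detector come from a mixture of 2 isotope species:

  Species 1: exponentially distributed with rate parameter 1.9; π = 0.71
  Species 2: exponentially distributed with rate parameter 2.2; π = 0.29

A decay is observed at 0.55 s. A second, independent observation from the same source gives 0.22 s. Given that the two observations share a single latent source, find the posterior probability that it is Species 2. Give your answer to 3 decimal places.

The responsibility of component k is P(Z=k) f_k(x) divided by Σ_j P(Z=j) f_j(x).
Since both observations come from the same component, the likelihood for component k is f_k(x₁)·f_k(x₂).
  p_1 = [0.668214] × [1.25089] = 0.835862
  p_2 = [0.656034] × [1.35589] = 0.889509
Multiply by the mixture weights:
  P(Z=1)·p_1 = 0.71 × 0.835862 = 0.593462
  P(Z=2)·p_2 = 0.29 × 0.889509 = 0.257958
Sum: 0.593462 + 0.257958 = 0.851419
Responsibility of Species 2: 0.257958 / 0.851419 ≈ 0.303

0.303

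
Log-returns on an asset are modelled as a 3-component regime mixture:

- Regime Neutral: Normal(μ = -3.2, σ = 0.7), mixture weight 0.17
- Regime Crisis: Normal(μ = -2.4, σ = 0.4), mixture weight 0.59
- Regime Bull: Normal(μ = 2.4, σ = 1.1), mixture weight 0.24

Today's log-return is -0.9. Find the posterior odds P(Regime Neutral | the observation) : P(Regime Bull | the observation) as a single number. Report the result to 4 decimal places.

0.4535

The posterior odds equal the prior odds times the likelihood ratio: (w_i/w_j)·(f_i(x)/f_j(x)).
Evaluate each component's likelihood at the observed value:
  f_Neutral = (1/(0.7·√(2π)))·exp(−(-0.9−-3.2)²/(2·0.7²)) = 0.569918·exp(-5.39796) = 0.00257934
  f_Crisis = (1/(0.4·√(2π)))·exp(−(-0.9−-2.4)²/(2·0.4²)) = 0.997356·exp(-7.03125) = 0.000881489
  f_Bull = (1/(1.1·√(2π)))·exp(−(-0.9−2.4)²/(2·1.1²)) = 0.362675·exp(-4.50000) = 0.00402895
Posterior odds = (w_Neutral·f_Neutral) / (w_Bull·f_Bull) = (0.17·0.00257934) / (0.24·0.00402895) = 0.000438487 / 0.000966949 ≈ 0.4535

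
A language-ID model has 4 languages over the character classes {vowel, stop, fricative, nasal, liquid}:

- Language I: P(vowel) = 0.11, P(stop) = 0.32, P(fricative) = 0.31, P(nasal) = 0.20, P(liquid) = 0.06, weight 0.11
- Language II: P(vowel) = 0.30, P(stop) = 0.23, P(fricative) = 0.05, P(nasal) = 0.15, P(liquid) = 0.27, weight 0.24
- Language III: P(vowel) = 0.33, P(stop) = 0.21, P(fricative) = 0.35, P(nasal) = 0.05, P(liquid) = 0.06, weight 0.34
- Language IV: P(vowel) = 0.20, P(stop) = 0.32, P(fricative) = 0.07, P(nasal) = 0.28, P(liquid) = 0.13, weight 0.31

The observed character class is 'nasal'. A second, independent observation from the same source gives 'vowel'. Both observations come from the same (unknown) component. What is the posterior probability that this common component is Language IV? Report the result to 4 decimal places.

P(component k | x) = π_k·f_k(x) / marginal(x), where marginal(x) = Σ_j π_j·f_j(x).
Since both observations come from the same component, the likelihood for component k is f_k(x₁)·f_k(x₂).
  p_I = [P(nasal | comp) = 0.20] × [0.11] = 0.022
  p_II = [P(nasal | comp) = 0.15] × [0.3] = 0.045
  p_III = [P(nasal | comp) = 0.05] × [0.33] = 0.0165
  p_IV = [P(nasal | comp) = 0.28] × [0.2] = 0.056
Prior × likelihood for each component:
  π_I·p_I = 0.11 × 0.022 = 0.00242
  π_II·p_II = 0.24 × 0.045 = 0.0108
  π_III·p_III = 0.34 × 0.0165 = 0.00561
  π_IV·p_IV = 0.31 × 0.056 = 0.01736
Denominator: 0.00242 + 0.0108 + 0.00561 + 0.01736 = 0.03619
So the posterior for Language IV is 0.01736 / 0.03619 ≈ 0.4797.

0.4797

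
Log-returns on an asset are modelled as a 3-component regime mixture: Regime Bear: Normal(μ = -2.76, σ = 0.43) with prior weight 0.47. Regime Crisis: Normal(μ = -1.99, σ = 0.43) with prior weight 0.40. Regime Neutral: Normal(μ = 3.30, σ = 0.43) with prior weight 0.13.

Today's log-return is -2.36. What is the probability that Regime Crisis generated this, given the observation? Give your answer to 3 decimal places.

By Bayes' theorem, P(k | x) = w_k f_k(x) / Σ_j w_j f_j(x).
Component likelihoods at x = -2.36:
  p_Bear = 0.601918
  p_Crisis = 0.640716
  p_Neutral = 2.21164e-38
Prior × likelihood for each component:
  w_Bear·p_Bear = 0.47 × 0.601918 = 0.282901
  w_Crisis·p_Crisis = 0.40 × 0.640716 = 0.256287
  w_Neutral·p_Neutral = 0.13 × 2.21164e-38 = 2.87514e-39
Denominator: 0.282901 + 0.256287 + 2.87514e-39 = 0.539188
P(Regime Crisis | -2.36) = 0.256287 / 0.539188 ≈ 0.475

0.475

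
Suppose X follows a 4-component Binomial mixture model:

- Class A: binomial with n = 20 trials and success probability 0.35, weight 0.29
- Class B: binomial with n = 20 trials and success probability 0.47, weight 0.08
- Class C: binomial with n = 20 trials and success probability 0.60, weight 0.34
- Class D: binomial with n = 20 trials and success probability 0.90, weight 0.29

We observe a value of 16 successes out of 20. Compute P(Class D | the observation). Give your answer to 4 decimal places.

0.6830

Posterior ∝ prior × likelihood, so P(k | x) ∝ P(Z=k) f_k(x); normalise over all components.
Binomial probabilities:
  p_A = 4.38567e-05
  p_B = 0.00216752
  p_C = 0.0349908
  p_D = 0.0897788
Prior × likelihood for each component:
  P(Z=A)·p_A = 0.29 × 4.38567e-05 = 1.27184e-05
  P(Z=B)·p_B = 0.08 × 0.00216752 = 0.000173402
  P(Z=C)·p_C = 0.34 × 0.0349908 = 0.0118969
  P(Z=D)·p_D = 0.29 × 0.0897788 = 0.0260359
Sum: 1.27184e-05 + 0.000173402 + 0.0118969 + 0.0260359 = 0.0381188
P(Class D | 16 successes out of 20) ≈ 0.6830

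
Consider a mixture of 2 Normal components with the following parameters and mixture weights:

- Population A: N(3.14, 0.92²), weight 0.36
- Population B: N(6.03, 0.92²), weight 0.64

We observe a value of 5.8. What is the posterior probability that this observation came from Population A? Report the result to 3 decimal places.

0.009

P(component k | x) = w_k·f_k(x) / marginal(x), where marginal(x) = Σ_j w_j·f_j(x).
Component likelihoods at x = 5.8:
  L_A = 0.00663513
  L_B = 0.420291
Prior × likelihood for each component:
  w_A·L_A = 0.36 × 0.00663513 = 0.00238865
  w_B·L_B = 0.64 × 0.420291 = 0.268987
Evidence: 0.00238865 + 0.268987 = 0.271375
So the posterior for Population A is 0.00238865 / 0.271375 ≈ 0.009.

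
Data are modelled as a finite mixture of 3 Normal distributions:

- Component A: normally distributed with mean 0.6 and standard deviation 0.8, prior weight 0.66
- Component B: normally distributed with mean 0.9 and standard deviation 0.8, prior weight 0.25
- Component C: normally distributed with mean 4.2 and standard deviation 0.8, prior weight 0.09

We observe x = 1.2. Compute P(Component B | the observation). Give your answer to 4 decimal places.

By Bayes' theorem, P(k | x) = π_k f_k(x) / Σ_j π_j f_j(x).
Component likelihoods at x = 1.2:
  p_A = 0.376422
  p_B = 0.464819
  p_C = 0.000440745
Prior × likelihood for each component:
  π_A·p_A = 0.66 × 0.376422 = 0.248438
  π_B·p_B = 0.25 × 0.464819 = 0.116205
  π_C·p_C = 0.09 × 0.000440745 = 3.9667e-05
Normaliser: 0.248438 + 0.116205 + 3.9667e-05 = 0.364683
So the posterior for Component B is 0.116205 / 0.364683 ≈ 0.3186.

0.3186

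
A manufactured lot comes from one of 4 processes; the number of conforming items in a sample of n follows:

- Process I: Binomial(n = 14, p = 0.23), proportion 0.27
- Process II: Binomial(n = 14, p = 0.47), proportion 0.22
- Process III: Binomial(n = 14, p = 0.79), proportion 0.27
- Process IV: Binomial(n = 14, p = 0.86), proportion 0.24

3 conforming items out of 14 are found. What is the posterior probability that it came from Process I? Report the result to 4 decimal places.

0.8975

Apply Bayes' rule: the posterior for each component is proportional to its prior times its likelihood at x.
Evaluate each component's likelihood at the observed value:
  L_I = C(14,3)·0.23^3·0.77^11 = 364·0.012167·0.0564154 = 0.249852
  L_II = C(14,3)·0.47^3·0.53^11 = 364·0.103823·0.000926904 = 0.0350291
  L_III = C(14,3)·0.79^3·0.21^11 = 364·0.493039·3.50278e-08 = 6.2863e-06
  L_IV = C(14,3)·0.86^3·0.14^11 = 364·0.636056·4.04957e-10 = 9.37573e-08
Unnormalised posteriors:
  π_I·L_I = 0.27 × 0.249852 = 0.06746
  π_II·L_II = 0.22 × 0.0350291 = 0.00770641
  π_III·L_III = 0.27 × 6.2863e-06 = 1.6973e-06
  π_IV·L_IV = 0.24 × 9.37573e-08 = 2.25018e-08
Sum: 0.06746 + 0.00770641 + 1.6973e-06 + 2.25018e-08 = 0.0751682
P(Process I | 3 conforming items out of 14) ≈ 0.8975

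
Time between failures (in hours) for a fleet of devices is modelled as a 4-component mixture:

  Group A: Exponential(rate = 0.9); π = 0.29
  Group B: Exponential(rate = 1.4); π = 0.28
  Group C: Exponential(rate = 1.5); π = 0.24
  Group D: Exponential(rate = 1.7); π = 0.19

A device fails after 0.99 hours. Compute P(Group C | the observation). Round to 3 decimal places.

By Bayes' theorem, P(k | x) = π_k f_k(x) / Σ_j π_j f_j(x).
Component likelihoods at x = 0.99 hours:
  p_A = 0.9·e^(−0.9·0.99) = 0.9·e^(−0.8910) = 0.369221
  p_B = 1.4·e^(−1.4·0.99) = 1.4·e^(−1.3860) = 0.350103
  p_C = 1.5·e^(−1.5·0.99) = 1.5·e^(−1.4850) = 0.339754
  p_D = 1.7·e^(−1.7·0.99) = 1.7·e^(−1.6830) = 0.315887
Multiply by the mixture weights:
  π_A·p_A = 0.29 × 0.369221 = 0.107074
  π_B·p_B = 0.28 × 0.350103 = 0.0980289
  π_C·p_C = 0.24 × 0.339754 = 0.0815408
  π_D·p_D = 0.19 × 0.315887 = 0.0600185
Normaliser: 0.107074 + 0.0980289 + 0.0815408 + 0.0600185 = 0.346662
P(Group C | 0.99 hours) ≈ 0.235

0.235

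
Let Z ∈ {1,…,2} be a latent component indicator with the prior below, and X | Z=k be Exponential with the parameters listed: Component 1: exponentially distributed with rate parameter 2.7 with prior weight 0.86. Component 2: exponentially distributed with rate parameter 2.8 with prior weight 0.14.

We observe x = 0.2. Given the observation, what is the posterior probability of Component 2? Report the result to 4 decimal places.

0.1420

Posterior ∝ prior × likelihood, so P(k | x) ∝ w_k f_k(x); normalise over all components.
Evaluate each component's likelihood at the observed value:
  p_1 = 2.7·e^(−2.7·0.2) = 2.7·e^(−0.5400) = 1.57342
  p_2 = 2.8·e^(−2.8·0.2) = 2.8·e^(−0.5600) = 1.59939
Unnormalised posteriors:
  w_1·p_1 = 0.86 × 1.57342 = 1.35314
  w_2·p_2 = 0.14 × 1.59939 = 0.223914
Marginal: 1.35314 + 0.223914 = 1.57706
P(Component 2 | data) ≈ 0.1420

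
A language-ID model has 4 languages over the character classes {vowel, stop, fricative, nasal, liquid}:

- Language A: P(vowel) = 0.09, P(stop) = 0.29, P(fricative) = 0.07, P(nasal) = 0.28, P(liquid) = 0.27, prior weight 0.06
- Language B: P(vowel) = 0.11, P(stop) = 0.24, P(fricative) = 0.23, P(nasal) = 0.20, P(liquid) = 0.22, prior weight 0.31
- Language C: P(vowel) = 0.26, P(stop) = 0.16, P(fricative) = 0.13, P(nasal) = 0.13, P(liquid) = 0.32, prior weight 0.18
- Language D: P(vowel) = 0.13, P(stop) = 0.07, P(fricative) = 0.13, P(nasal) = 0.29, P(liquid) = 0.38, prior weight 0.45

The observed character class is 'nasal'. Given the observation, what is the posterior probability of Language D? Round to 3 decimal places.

The responsibility of component k is w_k f_k(x) divided by Σ_j w_j f_j(x).
Component likelihoods at x = 'nasal':
  L_A = P(nasal | comp) = 0.28
  L_B = P(nasal | comp) = 0.20
  L_C = P(nasal | comp) = 0.13
  L_D = P(nasal | comp) = 0.29
Prior × likelihood for each component:
  w_A·L_A = 0.06 × 0.28 = 0.0168
  w_B·L_B = 0.31 × 0.2 = 0.062
  w_C·L_C = 0.18 × 0.13 = 0.0234
  w_D·L_D = 0.45 × 0.29 = 0.1305
Sum: 0.0168 + 0.062 + 0.0234 + 0.1305 = 0.2327
So the posterior for Language D is 0.1305 / 0.2327 ≈ 0.561.

0.561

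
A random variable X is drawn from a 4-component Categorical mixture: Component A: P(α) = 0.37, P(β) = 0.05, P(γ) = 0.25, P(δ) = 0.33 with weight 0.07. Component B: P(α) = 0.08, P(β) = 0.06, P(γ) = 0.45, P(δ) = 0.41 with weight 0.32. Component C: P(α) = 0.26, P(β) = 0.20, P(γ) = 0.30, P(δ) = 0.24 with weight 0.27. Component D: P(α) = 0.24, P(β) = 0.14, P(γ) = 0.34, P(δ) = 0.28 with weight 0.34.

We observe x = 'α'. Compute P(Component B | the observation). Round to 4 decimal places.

0.1259

The responsibility of component k is π_k f_k(x) divided by Σ_j π_j f_j(x).
Evaluate each component's likelihood at the observed value:
  L_A = P(α | comp) = 0.37
  L_B = P(α | comp) = 0.08
  L_C = P(α | comp) = 0.26
  L_D = P(α | comp) = 0.24
Unnormalised posteriors:
  π_A·L_A = 0.07 × 0.37 = 0.0259
  π_B·L_B = 0.32 × 0.08 = 0.0256
  π_C·L_C = 0.27 × 0.26 = 0.0702
  π_D·L_D = 0.34 × 0.24 = 0.0816
Normaliser: 0.0259 + 0.0256 + 0.0702 + 0.0816 = 0.2033
Responsibility of Component B: 0.0256 / 0.2033 ≈ 0.1259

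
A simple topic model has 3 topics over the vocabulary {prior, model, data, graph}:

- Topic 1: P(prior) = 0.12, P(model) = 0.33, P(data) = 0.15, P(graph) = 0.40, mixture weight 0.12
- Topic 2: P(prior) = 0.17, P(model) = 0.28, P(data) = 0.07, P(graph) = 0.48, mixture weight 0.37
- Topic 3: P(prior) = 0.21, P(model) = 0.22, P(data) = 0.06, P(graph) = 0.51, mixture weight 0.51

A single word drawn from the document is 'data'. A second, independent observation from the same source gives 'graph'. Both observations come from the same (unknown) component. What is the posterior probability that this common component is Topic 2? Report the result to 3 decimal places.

0.353

Apply Bayes' rule: the posterior for each component is proportional to its prior times its likelihood at x.
Since both observations come from the same component, the likelihood for component k is f_k(x₁)·f_k(x₂).
  p_1 = [P(data | comp) = 0.15] × [0.4] = 0.06
  p_2 = [P(data | comp) = 0.07] × [0.48] = 0.0336
  p_3 = [P(data | comp) = 0.06] × [0.51] = 0.0306
Prior × likelihood for each component:
  w_1·p_1 = 0.12 × 0.06 = 0.0072
  w_2·p_2 = 0.37 × 0.0336 = 0.012432
  w_3·p_3 = 0.51 × 0.0306 = 0.015606
Marginal: 0.0072 + 0.012432 + 0.015606 = 0.035238
P(Topic 2 | data) ≈ 0.353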